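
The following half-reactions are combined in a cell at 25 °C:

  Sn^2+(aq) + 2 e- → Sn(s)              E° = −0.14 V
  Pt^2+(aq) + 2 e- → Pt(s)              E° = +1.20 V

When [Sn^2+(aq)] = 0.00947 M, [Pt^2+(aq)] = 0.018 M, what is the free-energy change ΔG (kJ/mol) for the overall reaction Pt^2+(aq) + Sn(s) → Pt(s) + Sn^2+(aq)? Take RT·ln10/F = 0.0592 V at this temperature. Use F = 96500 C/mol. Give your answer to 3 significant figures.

−260 kJ/mol

The standard cell potential is +1.20 − (−0.14) = +1.34 V, with n = 2 electrons in the balanced equation.
Here Q = [Sn^2+(aq)] / [Pt^2+(aq)] = 0.526 (log Q = −0.279), giving E = +1.34 − (0.0592/2)·(−0.279) = +1.3483 V.
Finally ΔG = −nFE = −(2)(96500 C/mol)(+1.3483 V) = −260 kJ/mol.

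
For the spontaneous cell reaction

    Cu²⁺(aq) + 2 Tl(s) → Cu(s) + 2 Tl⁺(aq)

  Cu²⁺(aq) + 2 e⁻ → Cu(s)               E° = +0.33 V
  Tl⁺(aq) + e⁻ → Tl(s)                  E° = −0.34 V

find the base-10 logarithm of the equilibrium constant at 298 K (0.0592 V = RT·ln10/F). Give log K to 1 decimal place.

log K = 22.6

The Cu²⁺/Cu couple is reduced (cathode); E°cell = +0.33 − (−0.34) = +0.67 V with n = 2.
At equilibrium E = 0, so log K = nE°cell / 0.0592 = (2)(+0.67) / 0.0592 = 22.6.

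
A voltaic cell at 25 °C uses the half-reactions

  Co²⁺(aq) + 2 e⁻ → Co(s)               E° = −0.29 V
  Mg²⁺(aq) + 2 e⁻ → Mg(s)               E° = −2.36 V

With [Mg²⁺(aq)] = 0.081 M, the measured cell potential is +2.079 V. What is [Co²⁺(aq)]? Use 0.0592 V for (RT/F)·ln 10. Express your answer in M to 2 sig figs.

The Co²⁺/Co couple has the larger reduction potential, so it is the cathode: E°cell = −0.29 − (−2.36) = +2.07 V and n = 2.
Rearranging E = E° − (0.0592/n)·log Q gives log Q = 2(+2.07 − (+2.079))/0.0592 = −0.304.
The balanced reaction is Co²⁺(aq) + Mg(s) → Co(s) + Mg²⁺(aq), so Q = [Mg²⁺(aq)] / [Co²⁺(aq)].
Substituting the known concentrations and solving, log [Co²⁺(aq)] = −0.788 and [Co²⁺(aq)] = 0.16 M.

0.16 M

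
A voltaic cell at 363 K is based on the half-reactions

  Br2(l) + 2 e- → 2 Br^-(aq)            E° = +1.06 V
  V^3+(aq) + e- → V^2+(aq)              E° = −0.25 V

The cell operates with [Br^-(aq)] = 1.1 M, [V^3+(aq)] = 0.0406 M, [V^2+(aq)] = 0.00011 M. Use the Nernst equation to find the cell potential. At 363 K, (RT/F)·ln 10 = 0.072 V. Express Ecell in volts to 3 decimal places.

+1.122 V

The Br₂/Br⁻ couple has the more positive E°, so it is the cathode; V³⁺/V²⁺ is the anode.
The standard potential is +1.06 − (−0.25) = +1.31 V and the balanced reaction transfers n = 2 electrons.
Balancing gives Br2(l) + 2 V^2+(aq) → 2 Br^-(aq) + 2 V^3+(aq); hence Q = ([Br^-(aq)]^2·[V^3+(aq)]^2) / [V^2+(aq)]^2 = 1.65×10^5 (log Q = 5.217).
E = E° − (0.072/n)·log Q = +1.31 − (0.072/2)(5.217) = +1.122 V.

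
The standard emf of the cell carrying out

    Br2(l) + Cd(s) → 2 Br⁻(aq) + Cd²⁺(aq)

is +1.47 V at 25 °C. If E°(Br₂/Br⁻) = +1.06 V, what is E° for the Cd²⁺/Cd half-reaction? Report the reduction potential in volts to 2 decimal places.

−0.41 V

In the reaction as written the Br₂/Br⁻ couple is reduced (cathode) and Cd²⁺/Cd is oxidized (anode), so E°cell = E°(Br₂/Br⁻) − E°(Cd²⁺/Cd).
E°(Cd²⁺/Cd) = E°(cathode) − E°cell = +1.06 − (+1.47) = −0.41 V.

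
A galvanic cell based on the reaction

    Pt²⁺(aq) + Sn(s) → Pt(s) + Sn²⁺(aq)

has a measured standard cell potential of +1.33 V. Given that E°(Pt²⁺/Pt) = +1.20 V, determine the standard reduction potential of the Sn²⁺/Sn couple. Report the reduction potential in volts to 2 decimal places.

−0.13 V

In the reaction as written the Pt²⁺/Pt couple is reduced (cathode) and Sn²⁺/Sn is oxidized (anode), so E°cell = E°(Pt²⁺/Pt) − E°(Sn²⁺/Sn).
E°(Sn²⁺/Sn) = E°(cathode) − E°cell = +1.20 − (+1.33) = −0.13 V.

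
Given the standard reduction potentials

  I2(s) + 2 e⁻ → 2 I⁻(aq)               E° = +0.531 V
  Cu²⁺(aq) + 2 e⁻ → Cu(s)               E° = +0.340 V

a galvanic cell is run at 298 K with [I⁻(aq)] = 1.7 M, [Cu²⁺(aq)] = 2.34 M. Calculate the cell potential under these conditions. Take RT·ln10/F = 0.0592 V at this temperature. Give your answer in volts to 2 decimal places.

Since E°(I₂/I⁻) > E°(Cu²⁺/Cu), I₂/I⁻ serves as the cathode.
E°cell = E°cat − E°an = +0.531 − (+0.340) = +0.191 V; n = 2.
For the overall reaction I2(s) + Cu(s) → 2 I⁻(aq) + Cu²⁺(aq), Q = [I⁻(aq)]^2·[Cu²⁺(aq)] = 6.76, giving log Q = 0.830.
Applying E = E° − (RT ln10/nF)·log Q gives +0.191 − (0.0592/2)(0.830) = +0.17 V.

+0.17 V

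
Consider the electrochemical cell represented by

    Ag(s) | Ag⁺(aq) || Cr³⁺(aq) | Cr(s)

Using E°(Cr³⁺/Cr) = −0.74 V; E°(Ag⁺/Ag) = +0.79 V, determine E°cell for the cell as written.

−1.53 V

By convention the left-hand electrode in cell notation is the anode (oxidation) and the right-hand electrode is the cathode (reduction).
E°cell = E°(right) − E°(left) = −0.74 − (+0.79) = −1.53 V.
The negative sign shows that, as written, the cell would require an external voltage to drive the reaction.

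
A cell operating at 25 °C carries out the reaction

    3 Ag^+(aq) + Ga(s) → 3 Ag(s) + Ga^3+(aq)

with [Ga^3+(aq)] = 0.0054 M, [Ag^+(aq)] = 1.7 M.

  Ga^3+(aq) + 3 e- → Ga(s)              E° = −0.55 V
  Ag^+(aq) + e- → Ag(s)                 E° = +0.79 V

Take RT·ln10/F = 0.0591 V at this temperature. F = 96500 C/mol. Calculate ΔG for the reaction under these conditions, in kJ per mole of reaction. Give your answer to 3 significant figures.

−405 kJ/mol

With Ag⁺/Ag reduced at the cathode, E°cell = +0.79 − (−0.55) = +1.34 V and n = 3.
Q = [Ga^3+(aq)] / [Ag^+(aq)]^3 = 0.0011, so log Q = −2.959 and E = +1.34 − (0.0591/3)(−2.959) = +1.3983 V.
ΔG = −nFE = −(3)(96500)(+1.3983) J/mol = −405 kJ/mol.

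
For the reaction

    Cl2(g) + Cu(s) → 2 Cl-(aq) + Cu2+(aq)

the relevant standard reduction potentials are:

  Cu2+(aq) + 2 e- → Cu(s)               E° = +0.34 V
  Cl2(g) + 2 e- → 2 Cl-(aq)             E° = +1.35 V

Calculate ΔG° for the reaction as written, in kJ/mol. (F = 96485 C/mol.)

−195 kJ/mol

In the reaction as written Cl2(g) is reduced, so the Cl₂/Cl⁻ couple is the cathode and Cu²⁺/Cu is the anode.
E°cell = +1.35 − (+0.34) = +1.01 V; balancing electrons gives n = 2.
ΔG° = −nFE°cell = −(2)(96485)(+1.01) J/mol = −195 kJ/mol.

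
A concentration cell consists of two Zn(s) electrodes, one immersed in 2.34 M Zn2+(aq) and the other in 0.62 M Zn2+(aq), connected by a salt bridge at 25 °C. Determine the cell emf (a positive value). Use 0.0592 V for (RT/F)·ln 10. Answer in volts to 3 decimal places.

0.017 V

For a concentration cell E°cell = 0, since both electrodes use the same couple.
The compartment with the higher Zn2+(aq) concentration (2.34 M) acts as the cathode; ions are reduced there and produced at the dilute (0.62 M) anode.
With n = 2, Ecell = −(0.0592/2)·log([dilute]/[conc]) = −(0.0592/2)·log(0.62/2.34) = +0.017 V.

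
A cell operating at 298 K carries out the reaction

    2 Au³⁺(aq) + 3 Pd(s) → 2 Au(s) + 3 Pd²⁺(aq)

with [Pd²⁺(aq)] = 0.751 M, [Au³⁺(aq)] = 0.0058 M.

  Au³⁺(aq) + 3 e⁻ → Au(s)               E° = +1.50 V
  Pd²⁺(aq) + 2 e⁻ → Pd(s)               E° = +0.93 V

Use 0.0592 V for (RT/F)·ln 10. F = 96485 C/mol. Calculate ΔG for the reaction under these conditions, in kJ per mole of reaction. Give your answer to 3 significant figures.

−307 kJ/mol

E°cell = +1.50 − (+0.93) = +0.57 V; the balanced reaction transfers n = 6 electrons.
The reaction quotient is [Pd²⁺(aq)]^3 / [Au³⁺(aq)]^2 = 1.26×10^4; by Nernst, E = +0.57 − (0.0592/6)(4.100) = +0.5295 V.
ΔG = −nFE = −(6)(96485)(+0.5295) J/mol = −307 kJ/mol.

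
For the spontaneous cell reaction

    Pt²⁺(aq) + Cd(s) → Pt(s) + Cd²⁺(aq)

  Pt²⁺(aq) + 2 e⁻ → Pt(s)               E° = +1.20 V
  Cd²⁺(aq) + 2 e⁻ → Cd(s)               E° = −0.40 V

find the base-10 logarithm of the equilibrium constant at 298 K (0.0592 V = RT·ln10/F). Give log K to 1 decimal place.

The Pt²⁺/Pt couple is reduced (cathode); E°cell = +1.20 − (−0.40) = +1.60 V with n = 2.
At equilibrium E = 0, so log K = nE°cell / 0.0592 = (2)(+1.60) / 0.0592 = 54.1.

log K = 54.1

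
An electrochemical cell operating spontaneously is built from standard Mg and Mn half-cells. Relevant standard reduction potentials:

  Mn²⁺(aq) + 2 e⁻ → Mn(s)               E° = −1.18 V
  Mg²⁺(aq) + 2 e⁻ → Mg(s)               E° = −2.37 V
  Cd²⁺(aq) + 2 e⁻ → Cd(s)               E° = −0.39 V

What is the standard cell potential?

Of the two couples in this cell, the one with the more positive reduction potential is reduced at the cathode: here that is Mn²⁺/Mn (−1.18 V); Mg²⁺/Mg (−2.37 V) is the anode.
E°cell = E°(cathode) − E°(anode) = −1.18 − (−2.37) = +1.19 V.

+1.19 V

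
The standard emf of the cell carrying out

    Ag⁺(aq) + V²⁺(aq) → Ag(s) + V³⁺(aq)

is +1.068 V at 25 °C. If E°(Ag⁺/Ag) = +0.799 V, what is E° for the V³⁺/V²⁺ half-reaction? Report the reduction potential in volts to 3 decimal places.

−0.269 V

In the reaction as written the Ag⁺/Ag couple is reduced (cathode) and V³⁺/V²⁺ is oxidized (anode), so E°cell = E°(Ag⁺/Ag) − E°(V³⁺/V²⁺).
E°(V³⁺/V²⁺) = E°(cathode) − E°cell = +0.799 − (+1.068) = −0.269 V.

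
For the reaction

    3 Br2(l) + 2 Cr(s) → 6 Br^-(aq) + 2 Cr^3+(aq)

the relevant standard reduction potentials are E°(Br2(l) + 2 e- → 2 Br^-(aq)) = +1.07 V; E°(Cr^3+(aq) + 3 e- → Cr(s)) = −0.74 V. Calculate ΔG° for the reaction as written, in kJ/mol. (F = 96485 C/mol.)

−1048 kJ/mol

In the reaction as written Br2(l) is reduced, so the Br₂/Br⁻ couple is the cathode and Cr³⁺/Cr is the anode.
E°cell = +1.07 − (−0.74) = +1.81 V; balancing electrons gives n = 6.
ΔG° = −nFE°cell = −(6)(96485)(+1.81) J/mol = −1048 kJ/mol.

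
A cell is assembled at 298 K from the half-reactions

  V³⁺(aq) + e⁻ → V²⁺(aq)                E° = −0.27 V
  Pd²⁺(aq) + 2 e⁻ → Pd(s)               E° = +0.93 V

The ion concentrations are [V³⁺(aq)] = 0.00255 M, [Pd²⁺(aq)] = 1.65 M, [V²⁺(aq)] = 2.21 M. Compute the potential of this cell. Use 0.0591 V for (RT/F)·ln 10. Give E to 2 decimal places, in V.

Pd²⁺/Pd is reduced (cathode, E° = +0.93 V) and V³⁺/V²⁺ is oxidized (anode).
E°cell = E°cat − E°an = +0.93 − (−0.27) = +1.20 V; n = 2.
Balancing gives Pd²⁺(aq) + 2 V²⁺(aq) → Pd(s) + 2 V³⁺(aq); hence Q = [V³⁺(aq)]^2 / ([Pd²⁺(aq)]·[V²⁺(aq)]^2) = 8.07×10^−7 (log Q = −6.093).
By the Nernst equation, E = +1.20 − (0.0591/2)·(−6.093) = +1.38 V.

+1.38 V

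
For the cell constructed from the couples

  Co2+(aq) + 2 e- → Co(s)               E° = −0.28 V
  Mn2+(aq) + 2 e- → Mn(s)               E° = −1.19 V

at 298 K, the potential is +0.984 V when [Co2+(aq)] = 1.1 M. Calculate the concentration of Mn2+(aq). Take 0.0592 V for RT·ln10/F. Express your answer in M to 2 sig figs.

With Co²⁺/Co at the cathode and Mn²⁺/Mn at the anode, E°cell = −0.28 − (−1.19) = +0.91 V (n = 2).
Rearranging E = E° − (0.0592/n)·log Q gives log Q = 2(+0.91 − (+0.984))/0.0592 = −2.500.
Balancing electrons gives Co2+(aq) + Mn(s) → Co(s) + Mn2+(aq); thus Q = [Mn2+(aq)] / [Co2+(aq)].
Isolating [Mn2+(aq)] in Q = 10^{−2.500} yields log [Mn2+(aq)] = −2.459, i.e. 0.0035 M.

0.0035 M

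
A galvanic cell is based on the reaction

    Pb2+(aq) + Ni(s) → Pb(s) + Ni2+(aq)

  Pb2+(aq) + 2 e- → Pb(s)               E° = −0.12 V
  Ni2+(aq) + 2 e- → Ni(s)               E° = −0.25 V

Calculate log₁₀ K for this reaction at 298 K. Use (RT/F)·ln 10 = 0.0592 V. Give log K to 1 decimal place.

log K = 4.4

The Pb²⁺/Pb couple is reduced (cathode); E°cell = −0.12 − (−0.25) = +0.13 V with n = 2.
At equilibrium E = 0, so log K = nE°cell / 0.0592 = (2)(+0.13) / 0.0592 = 4.4.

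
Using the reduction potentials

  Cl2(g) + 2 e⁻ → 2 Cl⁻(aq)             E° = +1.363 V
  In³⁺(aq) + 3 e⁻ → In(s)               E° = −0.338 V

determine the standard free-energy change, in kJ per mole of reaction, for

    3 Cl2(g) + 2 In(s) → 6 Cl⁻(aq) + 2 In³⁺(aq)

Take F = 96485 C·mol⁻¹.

−985 kJ/mol

In the reaction as written Cl2(g) is reduced, so the Cl₂/Cl⁻ couple is the cathode and In³⁺/In is the anode.
E°cell = +1.363 − (−0.338) = +1.701 V; balancing electrons gives n = 6.
ΔG° = −nFE°cell = −(6)(96485)(+1.701) J/mol = −985 kJ/mol.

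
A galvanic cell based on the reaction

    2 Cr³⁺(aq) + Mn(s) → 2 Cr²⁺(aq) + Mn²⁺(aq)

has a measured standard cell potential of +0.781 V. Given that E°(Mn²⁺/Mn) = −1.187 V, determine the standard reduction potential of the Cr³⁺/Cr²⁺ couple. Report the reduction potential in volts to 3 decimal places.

−0.406 V

In the reaction as written the Cr³⁺/Cr²⁺ couple is reduced (cathode) and Mn²⁺/Mn is oxidized (anode), so E°cell = E°(Cr³⁺/Cr²⁺) − E°(Mn²⁺/Mn).
E°(Cr³⁺/Cr²⁺) = E°cell + E°(anode) = +0.781 + (−1.187) = −0.406 V.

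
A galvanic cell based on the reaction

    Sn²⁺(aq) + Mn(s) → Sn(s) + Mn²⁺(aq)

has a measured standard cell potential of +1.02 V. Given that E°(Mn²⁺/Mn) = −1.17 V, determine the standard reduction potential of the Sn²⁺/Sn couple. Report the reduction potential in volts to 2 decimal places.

In the reaction as written the Sn²⁺/Sn couple is reduced (cathode) and Mn²⁺/Mn is oxidized (anode), so E°cell = E°(Sn²⁺/Sn) − E°(Mn²⁺/Mn).
E°(Sn²⁺/Sn) = E°cell + E°(anode) = +1.02 + (−1.17) = −0.15 V.

−0.15 V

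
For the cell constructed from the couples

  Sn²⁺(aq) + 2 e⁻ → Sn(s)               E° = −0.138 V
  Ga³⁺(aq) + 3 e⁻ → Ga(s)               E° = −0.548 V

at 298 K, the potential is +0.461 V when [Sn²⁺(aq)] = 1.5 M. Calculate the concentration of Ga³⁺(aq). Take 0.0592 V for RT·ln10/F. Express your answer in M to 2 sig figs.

0.0048 M

With Sn²⁺/Sn at the cathode and Ga³⁺/Ga at the anode, E°cell = −0.138 − (−0.548) = +0.410 V (n = 6).
Rearranging E = E° − (0.0592/n)·log Q gives log Q = 6(+0.410 − (+0.461))/0.0592 = −5.169.
For 3 Sn²⁺(aq) + 2 Ga(s) → 3 Sn(s) + 2 Ga³⁺(aq), the reaction quotient is Q = [Ga³⁺(aq)]^2 / [Sn²⁺(aq)]^3.
Substituting the known concentrations and solving, log [Ga³⁺(aq)] = −2.320 and [Ga³⁺(aq)] = 0.0048 M.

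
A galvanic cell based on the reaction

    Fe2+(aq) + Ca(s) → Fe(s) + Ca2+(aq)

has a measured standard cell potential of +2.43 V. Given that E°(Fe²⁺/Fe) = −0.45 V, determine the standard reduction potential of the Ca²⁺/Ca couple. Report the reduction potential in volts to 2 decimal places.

In the reaction as written the Fe²⁺/Fe couple is reduced (cathode) and Ca²⁺/Ca is oxidized (anode), so E°cell = E°(Fe²⁺/Fe) − E°(Ca²⁺/Ca).
E°(Ca²⁺/Ca) = E°(cathode) − E°cell = −0.45 − (+2.43) = −2.88 V.

−2.88 V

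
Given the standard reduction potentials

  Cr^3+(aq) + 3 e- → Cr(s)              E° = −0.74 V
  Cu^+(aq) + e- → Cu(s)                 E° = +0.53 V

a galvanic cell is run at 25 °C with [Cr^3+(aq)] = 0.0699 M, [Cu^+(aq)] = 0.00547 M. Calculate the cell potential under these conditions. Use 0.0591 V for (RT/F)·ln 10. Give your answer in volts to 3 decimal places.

Since E°(Cu⁺/Cu) > E°(Cr³⁺/Cr), Cu⁺/Cu serves as the cathode.
E°cell = E°cat − E°an = +0.53 − (−0.74) = +1.27 V; n = 3.
The balanced reaction is 3 Cu^+(aq) + Cr(s) → 3 Cu(s) + Cr^3+(aq), so Q = [Cr^3+(aq)] / [Cu^+(aq)]^3 = 4.27×10^5 and log Q = 5.631.
Applying E = E° − (RT ln10/nF)·log Q gives +1.27 − (0.0591/3)(5.631) = +1.159 V.

+1.159 V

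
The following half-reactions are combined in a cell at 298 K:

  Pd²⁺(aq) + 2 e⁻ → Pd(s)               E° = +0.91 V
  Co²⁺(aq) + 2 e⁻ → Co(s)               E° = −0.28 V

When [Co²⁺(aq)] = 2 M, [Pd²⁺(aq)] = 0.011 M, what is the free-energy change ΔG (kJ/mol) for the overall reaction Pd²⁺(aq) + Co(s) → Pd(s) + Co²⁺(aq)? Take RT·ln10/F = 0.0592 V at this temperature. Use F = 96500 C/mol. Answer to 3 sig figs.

E°cell = +0.91 − (−0.28) = +1.19 V; the balanced reaction transfers n = 2 electrons.
The reaction quotient is [Co²⁺(aq)] / [Pd²⁺(aq)] = 182; by Nernst, E = +1.19 − (0.0592/2)(2.260) = +1.1231 V.
Finally ΔG = −nFE = −(2)(96500 C/mol)(+1.1231 V) = −217 kJ/mol.

−217 kJ/mol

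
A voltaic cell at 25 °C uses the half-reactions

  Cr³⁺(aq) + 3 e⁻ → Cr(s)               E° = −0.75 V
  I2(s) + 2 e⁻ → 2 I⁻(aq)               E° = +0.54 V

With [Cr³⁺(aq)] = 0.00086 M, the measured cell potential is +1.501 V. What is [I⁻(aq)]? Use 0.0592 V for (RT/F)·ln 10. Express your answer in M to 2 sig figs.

0.0029 M

With I₂/I⁻ at the cathode and Cr³⁺/Cr at the anode, E°cell = +0.54 − (−0.75) = +1.29 V (n = 6).
Since E = E° − (0.0592/n)·log Q, log Q = n(E° − E)/0.0592 = −21.385.
For 3 I2(s) + 2 Cr(s) → 6 I⁻(aq) + 2 Cr³⁺(aq), the reaction quotient is Q = [I⁻(aq)]^6·[Cr³⁺(aq)]^2.
Solving for the unknown gives log [I⁻(aq)] = −2.542, so [I⁻(aq)] ≈ 0.0029 M.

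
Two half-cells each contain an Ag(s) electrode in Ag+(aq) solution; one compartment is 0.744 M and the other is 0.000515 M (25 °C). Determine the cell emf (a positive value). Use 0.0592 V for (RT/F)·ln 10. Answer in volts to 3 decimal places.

For a concentration cell E°cell = 0, since both electrodes use the same couple.
The compartment with the higher Ag+(aq) concentration (0.744 M) acts as the cathode; ions are reduced there and produced at the dilute (0.000515 M) anode.
With n = 1, Ecell = −(0.0592/1)·log([dilute]/[conc]) = −(0.0592/1)·log(0.000515/0.744) = +0.187 V.

0.187 V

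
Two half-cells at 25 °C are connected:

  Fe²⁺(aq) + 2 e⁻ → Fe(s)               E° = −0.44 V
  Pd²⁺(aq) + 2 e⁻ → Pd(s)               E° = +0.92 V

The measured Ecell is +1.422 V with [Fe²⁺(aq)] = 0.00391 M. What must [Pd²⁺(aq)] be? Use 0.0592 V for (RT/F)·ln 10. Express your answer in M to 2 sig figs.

0.49 M

Pd²⁺/Pd is the cathode (higher E°); E°cell = +0.92 − (−0.44) = +1.36 V with n = 2.
Rearranging E = E° − (0.0592/n)·log Q gives log Q = 2(+1.36 − (+1.422))/0.0592 = −2.095.
The balanced reaction is Pd²⁺(aq) + Fe(s) → Pd(s) + Fe²⁺(aq), so Q = [Fe²⁺(aq)] / [Pd²⁺(aq)].
Solving for the unknown gives log [Pd²⁺(aq)] = −0.313, so [Pd²⁺(aq)] ≈ 0.49 M.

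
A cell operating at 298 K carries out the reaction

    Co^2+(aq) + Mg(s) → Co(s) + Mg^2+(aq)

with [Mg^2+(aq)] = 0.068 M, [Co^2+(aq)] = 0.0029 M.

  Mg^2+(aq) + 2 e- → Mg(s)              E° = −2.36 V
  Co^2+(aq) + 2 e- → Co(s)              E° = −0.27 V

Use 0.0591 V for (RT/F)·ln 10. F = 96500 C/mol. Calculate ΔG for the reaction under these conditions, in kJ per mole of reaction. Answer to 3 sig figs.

−396 kJ/mol

E°cell = −0.27 − (−2.36) = +2.09 V; the balanced reaction transfers n = 2 electrons.
Q = [Mg^2+(aq)] / [Co^2+(aq)] = 23.4, so log Q = 1.370 and E = +2.09 − (0.0591/2)(1.370) = +2.0495 V.
Then ΔG = −nFE = −2 × 96500 × +2.0495 J/mol = −396 kJ/mol.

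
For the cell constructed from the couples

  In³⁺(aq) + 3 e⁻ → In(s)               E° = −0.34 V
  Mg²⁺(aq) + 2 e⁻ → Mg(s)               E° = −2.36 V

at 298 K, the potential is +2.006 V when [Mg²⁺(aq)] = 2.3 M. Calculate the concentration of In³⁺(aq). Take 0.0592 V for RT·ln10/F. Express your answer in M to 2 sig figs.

0.68 M

In³⁺/In is the cathode (higher E°); E°cell = −0.34 − (−2.36) = +2.02 V with n = 6.
Rearranging E = E° − (0.0592/n)·log Q gives log Q = 6(+2.02 − (+2.006))/0.0592 = 1.419.
For 2 In³⁺(aq) + 3 Mg(s) → 2 In(s) + 3 Mg²⁺(aq), the reaction quotient is Q = [Mg²⁺(aq)]^3 / [In³⁺(aq)]^2.
Solving for the unknown gives log [In³⁺(aq)] = −0.167, so [In³⁺(aq)] ≈ 0.68 M.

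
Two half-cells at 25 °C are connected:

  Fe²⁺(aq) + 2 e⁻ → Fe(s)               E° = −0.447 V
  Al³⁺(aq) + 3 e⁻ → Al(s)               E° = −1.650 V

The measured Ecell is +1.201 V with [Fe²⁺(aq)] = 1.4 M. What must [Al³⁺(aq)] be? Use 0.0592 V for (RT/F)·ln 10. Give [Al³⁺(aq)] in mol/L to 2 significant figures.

With Fe²⁺/Fe at the cathode and Al³⁺/Al at the anode, E°cell = −0.447 − (−1.650) = +1.203 V (n = 6).
From the Nernst equation, log Q = n(E° − E)/0.0592 = 6·(+1.203 − (+1.201))/0.0592 = 0.203.
The balanced reaction is 3 Fe²⁺(aq) + 2 Al(s) → 3 Fe(s) + 2 Al³⁺(aq), so Q = [Al³⁺(aq)]^2 / [Fe²⁺(aq)]^3.
Substituting the known concentrations and solving, log [Al³⁺(aq)] = 0.321 and [Al³⁺(aq)] = 2.1 M.

2.1 M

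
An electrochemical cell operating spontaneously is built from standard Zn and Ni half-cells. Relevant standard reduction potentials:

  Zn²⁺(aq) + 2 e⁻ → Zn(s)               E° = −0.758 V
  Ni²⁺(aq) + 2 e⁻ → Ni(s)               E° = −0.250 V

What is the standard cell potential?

+0.508 V

Of the two couples in this cell, the one with the more positive reduction potential is reduced at the cathode: here that is Ni²⁺/Ni (−0.250 V); Zn²⁺/Zn (−0.758 V) is the anode.
E°cell = E°(cathode) − E°(anode) = −0.250 − (−0.758) = +0.508 V.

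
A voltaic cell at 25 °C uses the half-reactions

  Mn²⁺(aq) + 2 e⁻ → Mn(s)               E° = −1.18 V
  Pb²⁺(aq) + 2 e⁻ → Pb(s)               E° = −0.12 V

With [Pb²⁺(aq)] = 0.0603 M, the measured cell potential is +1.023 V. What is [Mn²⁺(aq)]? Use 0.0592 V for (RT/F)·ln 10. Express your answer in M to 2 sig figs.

1.1 M

With Pb²⁺/Pb at the cathode and Mn²⁺/Mn at the anode, E°cell = −0.12 − (−1.18) = +1.06 V (n = 2).
Rearranging E = E° − (0.0592/n)·log Q gives log Q = 2(+1.06 − (+1.023))/0.0592 = 1.250.
Balancing electrons gives Pb²⁺(aq) + Mn(s) → Pb(s) + Mn²⁺(aq); thus Q = [Mn²⁺(aq)] / [Pb²⁺(aq)].
Substituting the known concentrations and solving, log [Mn²⁺(aq)] = 0.030 and [Mn²⁺(aq)] = 1.1 M.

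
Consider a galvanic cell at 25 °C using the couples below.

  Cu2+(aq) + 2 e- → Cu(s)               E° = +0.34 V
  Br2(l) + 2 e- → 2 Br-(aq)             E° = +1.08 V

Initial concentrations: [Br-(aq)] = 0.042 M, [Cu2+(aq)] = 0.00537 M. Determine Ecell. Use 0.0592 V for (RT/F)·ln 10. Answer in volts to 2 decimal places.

Br₂/Br⁻ is reduced (cathode, E° = +1.08 V) and Cu²⁺/Cu is oxidized (anode).
The standard potential is +1.08 − (+0.34) = +0.74 V and the balanced reaction transfers n = 2 electrons.
For the overall reaction Br2(l) + Cu(s) → 2 Br-(aq) + Cu2+(aq), Q = [Br-(aq)]^2·[Cu2+(aq)] = 9.47×10^−6, giving log Q = −5.024.
By the Nernst equation, E = +0.74 − (0.0592/2)·(−5.024) = +0.89 V.

+0.89 V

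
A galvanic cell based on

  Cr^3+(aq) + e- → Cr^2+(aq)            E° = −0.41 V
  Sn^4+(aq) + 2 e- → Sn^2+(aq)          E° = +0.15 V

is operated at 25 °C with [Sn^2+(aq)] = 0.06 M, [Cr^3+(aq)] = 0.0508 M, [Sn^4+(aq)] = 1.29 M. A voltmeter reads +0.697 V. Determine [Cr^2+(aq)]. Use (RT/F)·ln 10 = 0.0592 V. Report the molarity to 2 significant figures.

The Sn⁴⁺/Sn²⁺ couple has the larger reduction potential, so it is the cathode: E°cell = +0.15 − (−0.41) = +0.56 V and n = 2.
Since E = E° − (0.0592/n)·log Q, log Q = n(E° − E)/0.0592 = −4.628.
Balancing electrons gives Sn^4+(aq) + 2 Cr^2+(aq) → Sn^2+(aq) + 2 Cr^3+(aq); thus Q = ([Sn^2+(aq)]·[Cr^3+(aq)]^2) / ([Sn^4+(aq)]·[Cr^2+(aq)]^2).
Solving for the unknown gives log [Cr^2+(aq)] = 0.354, so [Cr^2+(aq)] ≈ 2.3 M.

2.3 M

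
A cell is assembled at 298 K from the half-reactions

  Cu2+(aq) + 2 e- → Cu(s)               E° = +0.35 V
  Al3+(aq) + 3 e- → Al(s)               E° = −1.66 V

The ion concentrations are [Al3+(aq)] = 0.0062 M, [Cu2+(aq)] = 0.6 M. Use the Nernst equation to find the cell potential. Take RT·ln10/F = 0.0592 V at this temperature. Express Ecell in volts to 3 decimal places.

Since E°(Cu²⁺/Cu) > E°(Al³⁺/Al), Cu²⁺/Cu serves as the cathode.
E°cell = +0.35 − (−1.66) = +2.01 V, with n = 6 electrons transferred.
The balanced reaction is 3 Cu2+(aq) + 2 Al(s) → 3 Cu(s) + 2 Al3+(aq), so Q = [Al3+(aq)]^2 / [Cu2+(aq)]^3 = 0.000178 and log Q = −3.750.
E = E° − (0.0592/n)·log Q = +2.01 − (0.0592/6)(−3.750) = +2.047 V.

+2.047 V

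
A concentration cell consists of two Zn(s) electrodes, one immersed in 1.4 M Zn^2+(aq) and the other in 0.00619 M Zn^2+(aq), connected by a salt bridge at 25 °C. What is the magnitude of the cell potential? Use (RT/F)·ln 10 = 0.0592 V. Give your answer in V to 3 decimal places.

For a concentration cell E°cell = 0, since both electrodes use the same couple.
The compartment with the higher Zn^2+(aq) concentration (1.4 M) acts as the cathode; ions are reduced there and produced at the dilute (0.00619 M) anode.
With n = 2, Ecell = −(0.0592/2)·log([dilute]/[conc]) = −(0.0592/2)·log(0.00619/1.4) = +0.070 V.

0.070 V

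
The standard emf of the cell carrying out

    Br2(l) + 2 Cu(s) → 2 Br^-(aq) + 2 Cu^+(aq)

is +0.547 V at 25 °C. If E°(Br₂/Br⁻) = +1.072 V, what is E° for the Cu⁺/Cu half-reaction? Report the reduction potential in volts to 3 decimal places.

In the reaction as written the Br₂/Br⁻ couple is reduced (cathode) and Cu⁺/Cu is oxidized (anode), so E°cell = E°(Br₂/Br⁻) − E°(Cu⁺/Cu).
E°(Cu⁺/Cu) = E°(cathode) − E°cell = +1.072 − (+0.547) = +0.525 V.

+0.525 V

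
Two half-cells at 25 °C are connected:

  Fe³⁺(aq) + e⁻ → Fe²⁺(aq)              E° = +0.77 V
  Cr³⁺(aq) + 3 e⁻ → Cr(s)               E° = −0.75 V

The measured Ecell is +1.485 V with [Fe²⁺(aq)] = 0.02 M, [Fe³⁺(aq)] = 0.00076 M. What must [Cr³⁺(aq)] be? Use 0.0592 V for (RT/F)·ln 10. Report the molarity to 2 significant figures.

The Fe³⁺/Fe²⁺ couple has the larger reduction potential, so it is the cathode: E°cell = +0.77 − (−0.75) = +1.52 V and n = 3.
From the Nernst equation, log Q = n(E° − E)/0.0592 = 3·(+1.52 − (+1.485))/0.0592 = 1.774.
The balanced reaction is 3 Fe³⁺(aq) + Cr(s) → 3 Fe²⁺(aq) + Cr³⁺(aq), so Q = ([Fe²⁺(aq)]^3·[Cr³⁺(aq)]) / [Fe³⁺(aq)]^3.
Isolating [Cr³⁺(aq)] in Q = 10^{1.774} yields log [Cr³⁺(aq)] = −2.487, i.e. 0.0033 M.

0.0033 M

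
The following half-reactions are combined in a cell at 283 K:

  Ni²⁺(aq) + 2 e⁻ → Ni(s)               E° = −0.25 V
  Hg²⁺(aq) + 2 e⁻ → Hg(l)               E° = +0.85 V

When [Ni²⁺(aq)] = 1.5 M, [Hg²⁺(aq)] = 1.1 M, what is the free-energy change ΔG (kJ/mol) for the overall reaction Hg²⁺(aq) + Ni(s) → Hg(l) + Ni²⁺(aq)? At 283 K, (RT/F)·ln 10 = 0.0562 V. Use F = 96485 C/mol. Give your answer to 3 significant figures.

−212 kJ/mol

With Hg²⁺/Hg reduced at the cathode, E°cell = +0.85 − (−0.25) = +1.10 V and n = 2.
Q = [Ni²⁺(aq)] / [Hg²⁺(aq)] = 1.36, so log Q = 0.135 and E = +1.10 − (0.0562/2)(0.135) = +1.0962 V.
Then ΔG = −nFE = −2 × 96485 × +1.0962 J/mol = −212 kJ/mol.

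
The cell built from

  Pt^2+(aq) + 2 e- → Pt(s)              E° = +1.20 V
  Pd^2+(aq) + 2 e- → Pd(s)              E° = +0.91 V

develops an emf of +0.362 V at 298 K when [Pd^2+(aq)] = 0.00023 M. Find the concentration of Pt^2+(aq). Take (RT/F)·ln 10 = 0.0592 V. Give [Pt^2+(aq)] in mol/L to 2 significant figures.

0.062 M

The Pt²⁺/Pt couple has the larger reduction potential, so it is the cathode: E°cell = +1.20 − (+0.91) = +0.29 V and n = 2.
From the Nernst equation, log Q = n(E° − E)/0.0592 = 2·(+0.29 − (+0.362))/0.0592 = −2.432.
The balanced reaction is Pt^2+(aq) + Pd(s) → Pt(s) + Pd^2+(aq), so Q = [Pd^2+(aq)] / [Pt^2+(aq)].
Isolating [Pt^2+(aq)] in Q = 10^{−2.432} yields log [Pt^2+(aq)] = −1.206, i.e. 0.062 M.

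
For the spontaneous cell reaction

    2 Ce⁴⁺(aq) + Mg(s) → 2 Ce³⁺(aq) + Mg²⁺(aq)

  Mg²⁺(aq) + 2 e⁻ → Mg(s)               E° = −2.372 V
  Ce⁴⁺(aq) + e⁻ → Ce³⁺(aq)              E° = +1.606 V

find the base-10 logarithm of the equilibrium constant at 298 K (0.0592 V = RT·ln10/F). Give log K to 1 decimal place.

The Ce⁴⁺/Ce³⁺ couple is reduced (cathode); E°cell = +1.606 − (−2.372) = +3.978 V with n = 2.
At equilibrium E = 0, so log K = nE°cell / 0.0592 = (2)(+3.978) / 0.0592 = 134.4.

log K = 134.4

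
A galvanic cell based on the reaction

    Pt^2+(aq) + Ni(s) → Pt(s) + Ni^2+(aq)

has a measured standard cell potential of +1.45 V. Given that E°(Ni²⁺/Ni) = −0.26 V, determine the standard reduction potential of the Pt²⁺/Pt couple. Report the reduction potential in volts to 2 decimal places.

+1.19 V

In the reaction as written the Pt²⁺/Pt couple is reduced (cathode) and Ni²⁺/Ni is oxidized (anode), so E°cell = E°(Pt²⁺/Pt) − E°(Ni²⁺/Ni).
E°(Pt²⁺/Pt) = E°cell + E°(anode) = +1.45 + (−0.26) = +1.19 V.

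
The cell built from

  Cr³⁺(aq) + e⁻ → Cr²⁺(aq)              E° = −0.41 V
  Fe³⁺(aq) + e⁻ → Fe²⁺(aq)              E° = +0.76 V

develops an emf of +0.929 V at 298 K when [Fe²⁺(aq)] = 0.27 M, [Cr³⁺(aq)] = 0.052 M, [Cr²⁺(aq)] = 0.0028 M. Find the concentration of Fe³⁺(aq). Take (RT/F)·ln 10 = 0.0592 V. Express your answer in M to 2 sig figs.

Fe³⁺/Fe²⁺ is the cathode (higher E°); E°cell = +0.76 − (−0.41) = +1.17 V with n = 1.
Since E = E° − (0.0592/n)·log Q, log Q = n(E° − E)/0.0592 = 4.071.
Balancing electrons gives Fe³⁺(aq) + Cr²⁺(aq) → Fe²⁺(aq) + Cr³⁺(aq); thus Q = ([Fe²⁺(aq)]·[Cr³⁺(aq)]) / ([Fe³⁺(aq)]·[Cr²⁺(aq)]).
Solving for the unknown gives log [Fe³⁺(aq)] = −3.371, so [Fe³⁺(aq)] ≈ 0.00043 M.

0.00043 M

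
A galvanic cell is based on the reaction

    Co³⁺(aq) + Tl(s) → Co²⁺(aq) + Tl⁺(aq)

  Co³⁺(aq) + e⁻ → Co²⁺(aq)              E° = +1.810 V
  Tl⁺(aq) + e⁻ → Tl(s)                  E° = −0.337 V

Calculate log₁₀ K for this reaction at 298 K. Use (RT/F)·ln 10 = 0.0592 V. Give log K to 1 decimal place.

log K = 36.3

The Co³⁺/Co²⁺ couple is reduced (cathode); E°cell = +1.810 − (−0.337) = +2.147 V with n = 1.
At equilibrium E = 0, so log K = nE°cell / 0.0592 = (1)(+2.147) / 0.0592 = 36.3.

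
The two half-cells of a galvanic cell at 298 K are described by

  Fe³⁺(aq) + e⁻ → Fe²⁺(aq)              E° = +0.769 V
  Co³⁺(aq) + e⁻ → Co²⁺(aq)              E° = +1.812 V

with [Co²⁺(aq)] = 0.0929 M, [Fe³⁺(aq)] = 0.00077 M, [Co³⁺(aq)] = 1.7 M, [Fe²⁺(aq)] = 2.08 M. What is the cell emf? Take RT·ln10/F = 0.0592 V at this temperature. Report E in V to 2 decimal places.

Co³⁺/Co²⁺ is reduced (cathode, E° = +1.812 V) and Fe³⁺/Fe²⁺ is oxidized (anode).
E°cell = +1.812 − (+0.769) = +1.043 V, with n = 1 electron transferred.
The balanced reaction is Co³⁺(aq) + Fe²⁺(aq) → Co²⁺(aq) + Fe³⁺(aq), so Q = ([Co²⁺(aq)]·[Fe³⁺(aq)]) / ([Co³⁺(aq)]·[Fe²⁺(aq)]) = 2.02×10^−5 and log Q = −4.694.
Applying E = E° − (RT ln10/nF)·log Q gives +1.043 − (0.0592/1)(−4.694) = +1.32 V.

+1.32 V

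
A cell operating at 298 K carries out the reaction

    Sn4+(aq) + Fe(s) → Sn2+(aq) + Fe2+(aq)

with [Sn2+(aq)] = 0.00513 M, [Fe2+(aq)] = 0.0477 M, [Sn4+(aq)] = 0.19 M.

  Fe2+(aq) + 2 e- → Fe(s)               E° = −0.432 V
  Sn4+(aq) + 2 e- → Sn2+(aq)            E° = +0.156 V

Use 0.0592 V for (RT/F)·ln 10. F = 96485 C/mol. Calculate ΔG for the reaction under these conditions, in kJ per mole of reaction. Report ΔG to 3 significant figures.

−130 kJ/mol

With Sn⁴⁺/Sn²⁺ reduced at the cathode, E°cell = +0.156 − (−0.432) = +0.588 V and n = 2.
Here Q = ([Sn2+(aq)]·[Fe2+(aq)]) / [Sn4+(aq)] = 0.00129 (log Q = −2.890), giving E = +0.588 − (0.0592/2)·(−2.890) = +0.6735 V.
Finally ΔG = −nFE = −(2)(96485 C/mol)(+0.6735 V) = −130 kJ/mol.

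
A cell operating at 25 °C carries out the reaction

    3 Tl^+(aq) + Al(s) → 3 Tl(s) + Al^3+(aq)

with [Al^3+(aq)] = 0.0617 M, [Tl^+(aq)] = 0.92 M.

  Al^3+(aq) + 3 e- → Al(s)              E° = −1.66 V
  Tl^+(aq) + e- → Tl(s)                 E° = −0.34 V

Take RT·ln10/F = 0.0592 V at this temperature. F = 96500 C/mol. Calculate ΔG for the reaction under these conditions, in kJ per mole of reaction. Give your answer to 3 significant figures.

−388 kJ/mol

E°cell = −0.34 − (−1.66) = +1.32 V; the balanced reaction transfers n = 3 electrons.
The reaction quotient is [Al^3+(aq)] / [Tl^+(aq)]^3 = 0.0792; by Nernst, E = +1.32 − (0.0592/3)(−1.101) = +1.3417 V.
Then ΔG = −nFE = −3 × 96500 × +1.3417 J/mol = −388 kJ/mol.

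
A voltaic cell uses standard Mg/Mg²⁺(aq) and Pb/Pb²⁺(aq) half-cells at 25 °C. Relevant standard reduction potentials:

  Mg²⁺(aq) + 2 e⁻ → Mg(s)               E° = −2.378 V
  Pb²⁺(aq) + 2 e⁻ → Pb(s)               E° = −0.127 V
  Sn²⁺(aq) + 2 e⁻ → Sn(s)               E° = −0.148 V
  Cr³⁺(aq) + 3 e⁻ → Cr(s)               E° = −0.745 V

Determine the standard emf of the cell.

The Pb²⁺/Pb couple has the higher E°, so Pb ion is reduced (cathode) and Mg is oxidized (anode).
E°cell = E°(cathode) − E°(anode) = −0.127 − (−2.378) = +2.251 V.

+2.251 V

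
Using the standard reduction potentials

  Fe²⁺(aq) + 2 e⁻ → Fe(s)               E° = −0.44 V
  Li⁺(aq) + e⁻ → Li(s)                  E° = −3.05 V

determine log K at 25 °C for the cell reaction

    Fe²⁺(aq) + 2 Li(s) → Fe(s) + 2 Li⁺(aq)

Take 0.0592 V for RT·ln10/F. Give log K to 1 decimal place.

The Fe²⁺/Fe couple is reduced (cathode); E°cell = −0.44 − (−3.05) = +2.61 V with n = 2.
At equilibrium E = 0, so log K = nE°cell / 0.0592 = (2)(+2.61) / 0.0592 = 88.2.

log K = 88.2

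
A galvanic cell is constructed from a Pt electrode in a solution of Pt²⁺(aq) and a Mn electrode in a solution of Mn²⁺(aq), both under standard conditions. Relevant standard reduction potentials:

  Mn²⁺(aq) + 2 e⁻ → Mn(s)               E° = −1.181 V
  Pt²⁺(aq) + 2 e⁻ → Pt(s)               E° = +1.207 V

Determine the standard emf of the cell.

The Pt²⁺/Pt couple has the higher E°, so Pt ion is reduced (cathode) and Mn is oxidized (anode).
E°cell = E°(cathode) − E°(anode) = +1.207 − (−1.181) = +2.388 V.

+2.388 V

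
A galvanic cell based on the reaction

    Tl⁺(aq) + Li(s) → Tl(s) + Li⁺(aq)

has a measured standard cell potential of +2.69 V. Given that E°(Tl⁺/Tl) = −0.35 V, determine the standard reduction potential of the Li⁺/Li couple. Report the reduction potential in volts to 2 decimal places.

−3.04 V

In the reaction as written the Tl⁺/Tl couple is reduced (cathode) and Li⁺/Li is oxidized (anode), so E°cell = E°(Tl⁺/Tl) − E°(Li⁺/Li).
E°(Li⁺/Li) = E°(cathode) − E°cell = −0.35 − (+2.69) = −3.04 V.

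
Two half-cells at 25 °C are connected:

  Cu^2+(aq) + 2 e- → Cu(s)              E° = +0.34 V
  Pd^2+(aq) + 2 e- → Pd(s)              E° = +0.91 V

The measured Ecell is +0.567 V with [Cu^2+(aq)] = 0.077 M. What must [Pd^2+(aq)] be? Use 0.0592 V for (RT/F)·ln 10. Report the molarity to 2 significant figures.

0.061 M

The Pd²⁺/Pd couple has the larger reduction potential, so it is the cathode: E°cell = +0.91 − (+0.34) = +0.57 V and n = 2.
From the Nernst equation, log Q = n(E° − E)/0.0592 = 2·(+0.57 − (+0.567))/0.0592 = 0.101.
For Pd^2+(aq) + Cu(s) → Pd(s) + Cu^2+(aq), the reaction quotient is Q = [Cu^2+(aq)] / [Pd^2+(aq)].
Substituting the known concentrations and solving, log [Pd^2+(aq)] = −1.215 and [Pd^2+(aq)] = 0.061 M.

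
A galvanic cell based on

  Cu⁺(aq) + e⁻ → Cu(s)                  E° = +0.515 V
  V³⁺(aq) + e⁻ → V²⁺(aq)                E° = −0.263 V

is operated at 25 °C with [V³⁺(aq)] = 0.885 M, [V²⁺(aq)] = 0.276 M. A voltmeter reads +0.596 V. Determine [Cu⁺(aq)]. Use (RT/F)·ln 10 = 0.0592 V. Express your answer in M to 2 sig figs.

The Cu⁺/Cu couple has the larger reduction potential, so it is the cathode: E°cell = +0.515 − (−0.263) = +0.778 V and n = 1.
Rearranging E = E° − (0.0592/n)·log Q gives log Q = 1(+0.778 − (+0.596))/0.0592 = 3.074.
For Cu⁺(aq) + V²⁺(aq) → Cu(s) + V³⁺(aq), the reaction quotient is Q = [V³⁺(aq)] / ([Cu⁺(aq)]·[V²⁺(aq)]).
Substituting the known concentrations and solving, log [Cu⁺(aq)] = −2.568 and [Cu⁺(aq)] = 0.0027 M.

0.0027 M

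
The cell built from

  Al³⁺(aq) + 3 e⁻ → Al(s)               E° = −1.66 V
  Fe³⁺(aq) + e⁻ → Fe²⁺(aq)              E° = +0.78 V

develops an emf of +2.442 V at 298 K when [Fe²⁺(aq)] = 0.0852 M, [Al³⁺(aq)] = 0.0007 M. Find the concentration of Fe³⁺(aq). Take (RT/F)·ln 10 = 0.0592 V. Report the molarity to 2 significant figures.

0.0082 M

The Fe³⁺/Fe²⁺ couple has the larger reduction potential, so it is the cathode: E°cell = +0.78 − (−1.66) = +2.44 V and n = 3.
Rearranging E = E° − (0.0592/n)·log Q gives log Q = 3(+2.44 − (+2.442))/0.0592 = −0.101.
The balanced reaction is 3 Fe³⁺(aq) + Al(s) → 3 Fe²⁺(aq) + Al³⁺(aq), so Q = ([Fe²⁺(aq)]^3·[Al³⁺(aq)]) / [Fe³⁺(aq)]^3.
Isolating [Fe³⁺(aq)] in Q = 10^{−0.101} yields log [Fe³⁺(aq)] = −2.088, i.e. 0.0082 M.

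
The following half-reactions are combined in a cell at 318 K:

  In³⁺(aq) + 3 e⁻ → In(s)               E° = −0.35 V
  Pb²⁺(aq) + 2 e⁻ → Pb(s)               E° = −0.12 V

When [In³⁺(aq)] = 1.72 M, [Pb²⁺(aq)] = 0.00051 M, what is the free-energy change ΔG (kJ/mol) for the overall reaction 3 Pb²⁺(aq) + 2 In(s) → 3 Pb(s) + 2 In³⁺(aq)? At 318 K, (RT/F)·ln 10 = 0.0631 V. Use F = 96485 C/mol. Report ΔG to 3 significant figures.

The standard cell potential is −0.12 − (−0.35) = +0.23 V, with n = 6 electrons in the balanced equation.
The reaction quotient is [In³⁺(aq)]^2 / [Pb²⁺(aq)]^3 = 2.23×10^10; by Nernst, E = +0.23 − (0.0631/6)(10.348) = +0.1212 V.
ΔG = −nFE = −(6)(96485)(+0.1212) J/mol = −70.2 kJ/mol.

−70.2 kJ/mol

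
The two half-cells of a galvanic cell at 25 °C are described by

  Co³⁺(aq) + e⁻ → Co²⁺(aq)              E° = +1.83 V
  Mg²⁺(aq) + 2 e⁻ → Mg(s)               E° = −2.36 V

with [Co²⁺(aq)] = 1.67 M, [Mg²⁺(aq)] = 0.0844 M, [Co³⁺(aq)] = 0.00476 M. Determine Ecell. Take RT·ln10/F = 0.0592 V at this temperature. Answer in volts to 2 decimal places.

Since E°(Co³⁺/Co²⁺) > E°(Mg²⁺/Mg), Co³⁺/Co²⁺ serves as the cathode.
The standard potential is +1.83 − (−2.36) = +4.19 V and the balanced reaction transfers n = 2 electrons.
For the overall reaction 2 Co³⁺(aq) + Mg(s) → 2 Co²⁺(aq) + Mg²⁺(aq), Q = ([Co²⁺(aq)]^2·[Mg²⁺(aq)]) / [Co³⁺(aq)]^2 = 1.04×10^4, giving log Q = 4.017.
E = E° − (0.0592/n)·log Q = +4.19 − (0.0592/2)(4.017) = +4.07 V.

+4.07 V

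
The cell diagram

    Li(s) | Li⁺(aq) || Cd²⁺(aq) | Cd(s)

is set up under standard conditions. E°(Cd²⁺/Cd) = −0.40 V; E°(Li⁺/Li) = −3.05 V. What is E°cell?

+2.65 V

By convention the left-hand electrode in cell notation is the anode (oxidation) and the right-hand electrode is the cathode (reduction).
E°cell = E°(right) − E°(left) = −0.40 − (−3.05) = +2.65 V.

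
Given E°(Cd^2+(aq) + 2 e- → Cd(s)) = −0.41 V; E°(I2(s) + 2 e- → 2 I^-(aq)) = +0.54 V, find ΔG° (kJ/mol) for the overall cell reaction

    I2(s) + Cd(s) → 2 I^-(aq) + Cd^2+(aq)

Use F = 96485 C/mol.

−183 kJ/mol

In the reaction as written I2(s) is reduced, so the I₂/I⁻ couple is the cathode and Cd²⁺/Cd is the anode.
E°cell = +0.54 − (−0.41) = +0.95 V; balancing electrons gives n = 2.
ΔG° = −nFE°cell = −(2)(96485)(+0.95) J/mol = −183 kJ/mol.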